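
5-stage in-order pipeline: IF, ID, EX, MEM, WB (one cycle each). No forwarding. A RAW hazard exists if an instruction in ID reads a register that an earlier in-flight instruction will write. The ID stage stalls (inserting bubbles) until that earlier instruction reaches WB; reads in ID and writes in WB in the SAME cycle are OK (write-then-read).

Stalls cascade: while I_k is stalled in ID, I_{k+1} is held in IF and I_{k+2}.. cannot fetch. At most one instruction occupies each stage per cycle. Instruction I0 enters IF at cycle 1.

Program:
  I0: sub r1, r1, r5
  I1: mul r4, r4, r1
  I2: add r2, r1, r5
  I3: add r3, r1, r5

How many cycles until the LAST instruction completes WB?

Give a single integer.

I0 sub r1 <- r1,r5: IF@1 ID@2 stall=0 (-) EX@3 MEM@4 WB@5
I1 mul r4 <- r4,r1: IF@2 ID@3 stall=2 (RAW on I0.r1 (WB@5)) EX@6 MEM@7 WB@8
I2 add r2 <- r1,r5: IF@3 ID@6 stall=0 (-) EX@7 MEM@8 WB@9
I3 add r3 <- r1,r5: IF@6 ID@7 stall=0 (-) EX@8 MEM@9 WB@10

Answer: 10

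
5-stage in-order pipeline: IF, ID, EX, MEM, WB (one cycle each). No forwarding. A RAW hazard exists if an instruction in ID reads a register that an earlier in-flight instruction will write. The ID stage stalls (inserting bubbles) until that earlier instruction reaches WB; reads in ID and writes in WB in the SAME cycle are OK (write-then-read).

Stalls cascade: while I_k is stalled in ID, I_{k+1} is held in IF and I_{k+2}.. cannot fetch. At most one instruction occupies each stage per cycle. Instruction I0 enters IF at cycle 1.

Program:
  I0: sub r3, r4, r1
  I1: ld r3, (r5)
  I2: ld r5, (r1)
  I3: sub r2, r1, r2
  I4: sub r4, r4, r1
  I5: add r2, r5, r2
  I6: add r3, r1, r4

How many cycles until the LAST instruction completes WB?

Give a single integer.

Answer: 12

Derivation:
I0 sub r3 <- r4,r1: IF@1 ID@2 stall=0 (-) EX@3 MEM@4 WB@5
I1 ld r3 <- r5: IF@2 ID@3 stall=0 (-) EX@4 MEM@5 WB@6
I2 ld r5 <- r1: IF@3 ID@4 stall=0 (-) EX@5 MEM@6 WB@7
I3 sub r2 <- r1,r2: IF@4 ID@5 stall=0 (-) EX@6 MEM@7 WB@8
I4 sub r4 <- r4,r1: IF@5 ID@6 stall=0 (-) EX@7 MEM@8 WB@9
I5 add r2 <- r5,r2: IF@6 ID@7 stall=1 (RAW on I3.r2 (WB@8)) EX@9 MEM@10 WB@11
I6 add r3 <- r1,r4: IF@7 ID@9 stall=0 (-) EX@10 MEM@11 WB@12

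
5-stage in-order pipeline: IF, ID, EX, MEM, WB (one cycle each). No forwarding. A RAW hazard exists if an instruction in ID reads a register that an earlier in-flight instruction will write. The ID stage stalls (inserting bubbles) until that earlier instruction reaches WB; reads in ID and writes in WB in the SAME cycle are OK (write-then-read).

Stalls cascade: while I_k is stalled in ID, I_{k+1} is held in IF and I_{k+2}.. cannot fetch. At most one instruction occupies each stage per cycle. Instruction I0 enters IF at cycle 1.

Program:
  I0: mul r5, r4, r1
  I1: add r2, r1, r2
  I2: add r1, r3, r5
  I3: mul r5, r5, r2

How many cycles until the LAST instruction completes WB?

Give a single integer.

I0 mul r5 <- r4,r1: IF@1 ID@2 stall=0 (-) EX@3 MEM@4 WB@5
I1 add r2 <- r1,r2: IF@2 ID@3 stall=0 (-) EX@4 MEM@5 WB@6
I2 add r1 <- r3,r5: IF@3 ID@4 stall=1 (RAW on I0.r5 (WB@5)) EX@6 MEM@7 WB@8
I3 mul r5 <- r5,r2: IF@4 ID@6 stall=0 (-) EX@7 MEM@8 WB@9

Answer: 9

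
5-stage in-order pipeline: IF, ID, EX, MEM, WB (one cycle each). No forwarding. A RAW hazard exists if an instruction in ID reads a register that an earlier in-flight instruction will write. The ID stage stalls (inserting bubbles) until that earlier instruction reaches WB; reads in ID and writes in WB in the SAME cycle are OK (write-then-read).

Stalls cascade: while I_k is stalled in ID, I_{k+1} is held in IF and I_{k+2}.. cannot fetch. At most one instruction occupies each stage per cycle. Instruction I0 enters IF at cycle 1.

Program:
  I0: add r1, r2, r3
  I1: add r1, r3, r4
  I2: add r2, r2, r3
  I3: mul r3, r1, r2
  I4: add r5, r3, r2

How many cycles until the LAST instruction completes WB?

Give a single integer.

I0 add r1 <- r2,r3: IF@1 ID@2 stall=0 (-) EX@3 MEM@4 WB@5
I1 add r1 <- r3,r4: IF@2 ID@3 stall=0 (-) EX@4 MEM@5 WB@6
I2 add r2 <- r2,r3: IF@3 ID@4 stall=0 (-) EX@5 MEM@6 WB@7
I3 mul r3 <- r1,r2: IF@4 ID@5 stall=2 (RAW on I2.r2 (WB@7)) EX@8 MEM@9 WB@10
I4 add r5 <- r3,r2: IF@5 ID@8 stall=2 (RAW on I3.r3 (WB@10)) EX@11 MEM@12 WB@13

Answer: 13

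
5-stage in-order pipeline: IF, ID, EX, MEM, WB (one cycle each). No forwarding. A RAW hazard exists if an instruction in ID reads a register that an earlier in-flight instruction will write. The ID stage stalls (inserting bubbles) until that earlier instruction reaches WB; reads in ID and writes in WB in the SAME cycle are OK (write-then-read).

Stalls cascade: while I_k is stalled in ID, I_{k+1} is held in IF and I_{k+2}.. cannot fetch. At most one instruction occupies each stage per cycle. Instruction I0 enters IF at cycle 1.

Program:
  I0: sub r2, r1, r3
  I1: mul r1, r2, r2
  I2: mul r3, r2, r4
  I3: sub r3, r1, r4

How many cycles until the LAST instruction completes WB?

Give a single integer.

I0 sub r2 <- r1,r3: IF@1 ID@2 stall=0 (-) EX@3 MEM@4 WB@5
I1 mul r1 <- r2,r2: IF@2 ID@3 stall=2 (RAW on I0.r2 (WB@5)) EX@6 MEM@7 WB@8
I2 mul r3 <- r2,r4: IF@3 ID@6 stall=0 (-) EX@7 MEM@8 WB@9
I3 sub r3 <- r1,r4: IF@6 ID@7 stall=1 (RAW on I1.r1 (WB@8)) EX@9 MEM@10 WB@11

Answer: 11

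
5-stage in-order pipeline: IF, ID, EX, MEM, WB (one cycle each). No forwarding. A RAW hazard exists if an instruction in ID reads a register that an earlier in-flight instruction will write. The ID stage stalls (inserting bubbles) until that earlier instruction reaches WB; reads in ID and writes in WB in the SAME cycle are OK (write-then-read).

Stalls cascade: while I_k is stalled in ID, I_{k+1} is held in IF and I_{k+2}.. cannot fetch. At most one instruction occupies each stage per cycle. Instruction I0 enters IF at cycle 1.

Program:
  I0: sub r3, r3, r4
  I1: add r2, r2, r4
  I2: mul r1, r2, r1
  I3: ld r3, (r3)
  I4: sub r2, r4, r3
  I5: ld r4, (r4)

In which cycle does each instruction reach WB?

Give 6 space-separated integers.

Answer: 5 6 9 10 13 14

Derivation:
I0 sub r3 <- r3,r4: IF@1 ID@2 stall=0 (-) EX@3 MEM@4 WB@5
I1 add r2 <- r2,r4: IF@2 ID@3 stall=0 (-) EX@4 MEM@5 WB@6
I2 mul r1 <- r2,r1: IF@3 ID@4 stall=2 (RAW on I1.r2 (WB@6)) EX@7 MEM@8 WB@9
I3 ld r3 <- r3: IF@4 ID@7 stall=0 (-) EX@8 MEM@9 WB@10
I4 sub r2 <- r4,r3: IF@7 ID@8 stall=2 (RAW on I3.r3 (WB@10)) EX@11 MEM@12 WB@13
I5 ld r4 <- r4: IF@8 ID@11 stall=0 (-) EX@12 MEM@13 WB@14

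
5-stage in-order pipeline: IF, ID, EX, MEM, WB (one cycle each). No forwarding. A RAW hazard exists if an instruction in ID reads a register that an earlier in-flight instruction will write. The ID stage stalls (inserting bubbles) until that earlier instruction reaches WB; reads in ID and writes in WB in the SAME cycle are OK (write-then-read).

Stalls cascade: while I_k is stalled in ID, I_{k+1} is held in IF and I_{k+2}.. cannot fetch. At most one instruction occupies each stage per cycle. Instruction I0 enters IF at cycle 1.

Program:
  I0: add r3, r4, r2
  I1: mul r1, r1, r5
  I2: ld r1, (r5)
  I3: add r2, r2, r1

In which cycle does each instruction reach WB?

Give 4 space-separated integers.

I0 add r3 <- r4,r2: IF@1 ID@2 stall=0 (-) EX@3 MEM@4 WB@5
I1 mul r1 <- r1,r5: IF@2 ID@3 stall=0 (-) EX@4 MEM@5 WB@6
I2 ld r1 <- r5: IF@3 ID@4 stall=0 (-) EX@5 MEM@6 WB@7
I3 add r2 <- r2,r1: IF@4 ID@5 stall=2 (RAW on I2.r1 (WB@7)) EX@8 MEM@9 WB@10

Answer: 5 6 7 10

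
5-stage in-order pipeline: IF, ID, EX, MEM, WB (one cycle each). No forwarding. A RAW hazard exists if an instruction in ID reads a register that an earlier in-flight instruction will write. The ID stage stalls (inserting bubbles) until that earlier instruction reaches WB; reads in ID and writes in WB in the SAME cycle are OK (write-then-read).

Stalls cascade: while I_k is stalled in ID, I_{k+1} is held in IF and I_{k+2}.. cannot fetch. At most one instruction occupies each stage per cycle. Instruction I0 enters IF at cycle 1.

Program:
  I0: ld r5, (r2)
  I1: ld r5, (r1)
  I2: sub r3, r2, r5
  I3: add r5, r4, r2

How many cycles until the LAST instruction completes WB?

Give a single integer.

I0 ld r5 <- r2: IF@1 ID@2 stall=0 (-) EX@3 MEM@4 WB@5
I1 ld r5 <- r1: IF@2 ID@3 stall=0 (-) EX@4 MEM@5 WB@6
I2 sub r3 <- r2,r5: IF@3 ID@4 stall=2 (RAW on I1.r5 (WB@6)) EX@7 MEM@8 WB@9
I3 add r5 <- r4,r2: IF@4 ID@7 stall=0 (-) EX@8 MEM@9 WB@10

Answer: 10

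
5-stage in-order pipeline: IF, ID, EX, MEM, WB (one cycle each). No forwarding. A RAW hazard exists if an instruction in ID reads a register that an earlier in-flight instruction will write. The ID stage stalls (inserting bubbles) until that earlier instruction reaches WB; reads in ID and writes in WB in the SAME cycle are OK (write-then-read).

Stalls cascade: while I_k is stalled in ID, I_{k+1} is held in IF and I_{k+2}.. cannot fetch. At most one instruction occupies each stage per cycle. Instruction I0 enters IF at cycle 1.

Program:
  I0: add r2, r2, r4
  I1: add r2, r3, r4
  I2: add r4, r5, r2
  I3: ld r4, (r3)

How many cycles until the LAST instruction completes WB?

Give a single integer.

Answer: 10

Derivation:
I0 add r2 <- r2,r4: IF@1 ID@2 stall=0 (-) EX@3 MEM@4 WB@5
I1 add r2 <- r3,r4: IF@2 ID@3 stall=0 (-) EX@4 MEM@5 WB@6
I2 add r4 <- r5,r2: IF@3 ID@4 stall=2 (RAW on I1.r2 (WB@6)) EX@7 MEM@8 WB@9
I3 ld r4 <- r3: IF@4 ID@7 stall=0 (-) EX@8 MEM@9 WB@10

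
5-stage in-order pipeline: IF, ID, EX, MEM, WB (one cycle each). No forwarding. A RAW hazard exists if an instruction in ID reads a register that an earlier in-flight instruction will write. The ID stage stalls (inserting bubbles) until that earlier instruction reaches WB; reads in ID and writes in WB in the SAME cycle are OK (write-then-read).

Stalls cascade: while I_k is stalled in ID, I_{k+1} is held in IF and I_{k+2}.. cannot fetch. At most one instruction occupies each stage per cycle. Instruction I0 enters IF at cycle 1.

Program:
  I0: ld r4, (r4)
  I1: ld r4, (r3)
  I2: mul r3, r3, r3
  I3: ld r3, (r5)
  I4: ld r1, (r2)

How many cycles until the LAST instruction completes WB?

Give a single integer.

Answer: 9

Derivation:
I0 ld r4 <- r4: IF@1 ID@2 stall=0 (-) EX@3 MEM@4 WB@5
I1 ld r4 <- r3: IF@2 ID@3 stall=0 (-) EX@4 MEM@5 WB@6
I2 mul r3 <- r3,r3: IF@3 ID@4 stall=0 (-) EX@5 MEM@6 WB@7
I3 ld r3 <- r5: IF@4 ID@5 stall=0 (-) EX@6 MEM@7 WB@8
I4 ld r1 <- r2: IF@5 ID@6 stall=0 (-) EX@7 MEM@8 WB@9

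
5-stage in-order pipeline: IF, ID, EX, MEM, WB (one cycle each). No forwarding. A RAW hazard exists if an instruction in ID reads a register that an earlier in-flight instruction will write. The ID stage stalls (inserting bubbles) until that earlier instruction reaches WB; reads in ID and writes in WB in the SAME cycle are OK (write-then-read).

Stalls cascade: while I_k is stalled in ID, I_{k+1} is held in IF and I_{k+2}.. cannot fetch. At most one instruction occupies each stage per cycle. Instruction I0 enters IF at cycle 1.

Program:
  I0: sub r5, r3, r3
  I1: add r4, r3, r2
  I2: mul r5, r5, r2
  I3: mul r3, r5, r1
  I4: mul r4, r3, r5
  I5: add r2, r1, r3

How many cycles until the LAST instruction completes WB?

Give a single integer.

I0 sub r5 <- r3,r3: IF@1 ID@2 stall=0 (-) EX@3 MEM@4 WB@5
I1 add r4 <- r3,r2: IF@2 ID@3 stall=0 (-) EX@4 MEM@5 WB@6
I2 mul r5 <- r5,r2: IF@3 ID@4 stall=1 (RAW on I0.r5 (WB@5)) EX@6 MEM@7 WB@8
I3 mul r3 <- r5,r1: IF@4 ID@6 stall=2 (RAW on I2.r5 (WB@8)) EX@9 MEM@10 WB@11
I4 mul r4 <- r3,r5: IF@6 ID@9 stall=2 (RAW on I3.r3 (WB@11)) EX@12 MEM@13 WB@14
I5 add r2 <- r1,r3: IF@9 ID@12 stall=0 (-) EX@13 MEM@14 WB@15

Answer: 15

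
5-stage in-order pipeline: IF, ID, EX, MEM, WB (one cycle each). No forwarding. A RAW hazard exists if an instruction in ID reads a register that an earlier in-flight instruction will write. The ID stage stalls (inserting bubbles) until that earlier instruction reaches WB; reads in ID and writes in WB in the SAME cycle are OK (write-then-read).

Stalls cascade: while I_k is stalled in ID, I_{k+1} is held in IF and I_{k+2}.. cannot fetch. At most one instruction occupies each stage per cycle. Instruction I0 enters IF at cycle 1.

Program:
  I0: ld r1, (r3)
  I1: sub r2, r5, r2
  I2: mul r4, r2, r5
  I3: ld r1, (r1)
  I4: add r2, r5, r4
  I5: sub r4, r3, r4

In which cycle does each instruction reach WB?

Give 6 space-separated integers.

Answer: 5 6 9 10 12 13

Derivation:
I0 ld r1 <- r3: IF@1 ID@2 stall=0 (-) EX@3 MEM@4 WB@5
I1 sub r2 <- r5,r2: IF@2 ID@3 stall=0 (-) EX@4 MEM@5 WB@6
I2 mul r4 <- r2,r5: IF@3 ID@4 stall=2 (RAW on I1.r2 (WB@6)) EX@7 MEM@8 WB@9
I3 ld r1 <- r1: IF@4 ID@7 stall=0 (-) EX@8 MEM@9 WB@10
I4 add r2 <- r5,r4: IF@7 ID@8 stall=1 (RAW on I2.r4 (WB@9)) EX@10 MEM@11 WB@12
I5 sub r4 <- r3,r4: IF@8 ID@10 stall=0 (-) EX@11 MEM@12 WB@13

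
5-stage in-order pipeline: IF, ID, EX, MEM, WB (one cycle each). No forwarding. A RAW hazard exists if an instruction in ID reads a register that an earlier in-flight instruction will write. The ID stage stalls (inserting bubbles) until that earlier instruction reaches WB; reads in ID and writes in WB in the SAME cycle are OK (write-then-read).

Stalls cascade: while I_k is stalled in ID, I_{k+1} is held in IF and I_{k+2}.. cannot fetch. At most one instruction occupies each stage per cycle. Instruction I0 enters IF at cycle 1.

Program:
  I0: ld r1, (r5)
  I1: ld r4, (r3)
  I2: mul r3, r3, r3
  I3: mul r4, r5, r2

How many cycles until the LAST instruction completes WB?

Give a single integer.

Answer: 8

Derivation:
I0 ld r1 <- r5: IF@1 ID@2 stall=0 (-) EX@3 MEM@4 WB@5
I1 ld r4 <- r3: IF@2 ID@3 stall=0 (-) EX@4 MEM@5 WB@6
I2 mul r3 <- r3,r3: IF@3 ID@4 stall=0 (-) EX@5 MEM@6 WB@7
I3 mul r4 <- r5,r2: IF@4 ID@5 stall=0 (-) EX@6 MEM@7 WB@8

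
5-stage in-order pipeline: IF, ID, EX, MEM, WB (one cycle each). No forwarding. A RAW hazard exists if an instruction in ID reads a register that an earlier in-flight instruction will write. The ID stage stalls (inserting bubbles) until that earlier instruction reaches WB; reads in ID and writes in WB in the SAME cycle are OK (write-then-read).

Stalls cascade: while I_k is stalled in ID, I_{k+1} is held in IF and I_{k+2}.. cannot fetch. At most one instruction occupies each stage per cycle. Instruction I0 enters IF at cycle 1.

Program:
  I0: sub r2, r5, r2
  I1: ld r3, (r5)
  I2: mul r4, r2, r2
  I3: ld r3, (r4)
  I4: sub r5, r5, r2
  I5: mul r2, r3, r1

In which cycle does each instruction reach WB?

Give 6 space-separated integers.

I0 sub r2 <- r5,r2: IF@1 ID@2 stall=0 (-) EX@3 MEM@4 WB@5
I1 ld r3 <- r5: IF@2 ID@3 stall=0 (-) EX@4 MEM@5 WB@6
I2 mul r4 <- r2,r2: IF@3 ID@4 stall=1 (RAW on I0.r2 (WB@5)) EX@6 MEM@7 WB@8
I3 ld r3 <- r4: IF@4 ID@6 stall=2 (RAW on I2.r4 (WB@8)) EX@9 MEM@10 WB@11
I4 sub r5 <- r5,r2: IF@6 ID@9 stall=0 (-) EX@10 MEM@11 WB@12
I5 mul r2 <- r3,r1: IF@9 ID@10 stall=1 (RAW on I3.r3 (WB@11)) EX@12 MEM@13 WB@14

Answer: 5 6 8 11 12 14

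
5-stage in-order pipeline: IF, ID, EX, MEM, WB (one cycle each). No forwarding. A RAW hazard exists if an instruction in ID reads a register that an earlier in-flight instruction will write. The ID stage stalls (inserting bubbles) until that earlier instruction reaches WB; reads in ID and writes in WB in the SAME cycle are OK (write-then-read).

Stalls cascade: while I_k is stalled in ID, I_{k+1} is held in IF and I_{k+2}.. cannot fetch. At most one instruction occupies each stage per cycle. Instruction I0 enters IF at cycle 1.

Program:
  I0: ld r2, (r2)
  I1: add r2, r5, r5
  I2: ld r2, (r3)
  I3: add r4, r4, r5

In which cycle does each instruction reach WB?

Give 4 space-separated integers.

I0 ld r2 <- r2: IF@1 ID@2 stall=0 (-) EX@3 MEM@4 WB@5
I1 add r2 <- r5,r5: IF@2 ID@3 stall=0 (-) EX@4 MEM@5 WB@6
I2 ld r2 <- r3: IF@3 ID@4 stall=0 (-) EX@5 MEM@6 WB@7
I3 add r4 <- r4,r5: IF@4 ID@5 stall=0 (-) EX@6 MEM@7 WB@8

Answer: 5 6 7 8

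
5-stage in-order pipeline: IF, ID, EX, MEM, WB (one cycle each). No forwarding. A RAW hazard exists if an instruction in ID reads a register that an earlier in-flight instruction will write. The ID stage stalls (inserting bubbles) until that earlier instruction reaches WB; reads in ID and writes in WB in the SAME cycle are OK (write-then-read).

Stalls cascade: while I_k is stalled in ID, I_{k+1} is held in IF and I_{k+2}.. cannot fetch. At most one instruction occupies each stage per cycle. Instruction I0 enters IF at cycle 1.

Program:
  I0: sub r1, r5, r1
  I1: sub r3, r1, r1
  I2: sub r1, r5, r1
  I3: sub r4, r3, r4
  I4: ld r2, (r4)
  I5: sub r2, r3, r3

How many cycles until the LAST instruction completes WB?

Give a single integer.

I0 sub r1 <- r5,r1: IF@1 ID@2 stall=0 (-) EX@3 MEM@4 WB@5
I1 sub r3 <- r1,r1: IF@2 ID@3 stall=2 (RAW on I0.r1 (WB@5)) EX@6 MEM@7 WB@8
I2 sub r1 <- r5,r1: IF@3 ID@6 stall=0 (-) EX@7 MEM@8 WB@9
I3 sub r4 <- r3,r4: IF@6 ID@7 stall=1 (RAW on I1.r3 (WB@8)) EX@9 MEM@10 WB@11
I4 ld r2 <- r4: IF@7 ID@9 stall=2 (RAW on I3.r4 (WB@11)) EX@12 MEM@13 WB@14
I5 sub r2 <- r3,r3: IF@9 ID@12 stall=0 (-) EX@13 MEM@14 WB@15

Answer: 15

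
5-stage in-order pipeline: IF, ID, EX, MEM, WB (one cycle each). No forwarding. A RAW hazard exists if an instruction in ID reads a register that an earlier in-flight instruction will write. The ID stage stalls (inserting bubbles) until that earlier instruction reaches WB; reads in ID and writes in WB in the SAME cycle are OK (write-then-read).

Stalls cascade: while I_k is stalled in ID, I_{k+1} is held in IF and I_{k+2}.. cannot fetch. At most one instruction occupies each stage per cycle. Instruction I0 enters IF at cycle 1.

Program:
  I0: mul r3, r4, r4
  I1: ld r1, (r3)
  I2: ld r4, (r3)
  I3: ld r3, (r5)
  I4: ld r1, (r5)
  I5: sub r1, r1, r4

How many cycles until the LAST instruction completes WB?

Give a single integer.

Answer: 14

Derivation:
I0 mul r3 <- r4,r4: IF@1 ID@2 stall=0 (-) EX@3 MEM@4 WB@5
I1 ld r1 <- r3: IF@2 ID@3 stall=2 (RAW on I0.r3 (WB@5)) EX@6 MEM@7 WB@8
I2 ld r4 <- r3: IF@3 ID@6 stall=0 (-) EX@7 MEM@8 WB@9
I3 ld r3 <- r5: IF@6 ID@7 stall=0 (-) EX@8 MEM@9 WB@10
I4 ld r1 <- r5: IF@7 ID@8 stall=0 (-) EX@9 MEM@10 WB@11
I5 sub r1 <- r1,r4: IF@8 ID@9 stall=2 (RAW on I4.r1 (WB@11)) EX@12 MEM@13 WB@14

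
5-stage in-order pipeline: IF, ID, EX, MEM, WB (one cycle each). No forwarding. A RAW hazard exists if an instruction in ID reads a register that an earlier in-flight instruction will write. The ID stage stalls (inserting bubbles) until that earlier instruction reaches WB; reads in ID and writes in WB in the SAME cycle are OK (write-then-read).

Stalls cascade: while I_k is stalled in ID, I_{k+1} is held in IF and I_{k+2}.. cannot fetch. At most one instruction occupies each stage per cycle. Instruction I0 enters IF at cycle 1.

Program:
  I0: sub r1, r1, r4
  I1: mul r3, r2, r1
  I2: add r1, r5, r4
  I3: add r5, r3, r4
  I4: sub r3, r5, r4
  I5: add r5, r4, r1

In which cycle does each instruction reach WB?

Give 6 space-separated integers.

I0 sub r1 <- r1,r4: IF@1 ID@2 stall=0 (-) EX@3 MEM@4 WB@5
I1 mul r3 <- r2,r1: IF@2 ID@3 stall=2 (RAW on I0.r1 (WB@5)) EX@6 MEM@7 WB@8
I2 add r1 <- r5,r4: IF@3 ID@6 stall=0 (-) EX@7 MEM@8 WB@9
I3 add r5 <- r3,r4: IF@6 ID@7 stall=1 (RAW on I1.r3 (WB@8)) EX@9 MEM@10 WB@11
I4 sub r3 <- r5,r4: IF@7 ID@9 stall=2 (RAW on I3.r5 (WB@11)) EX@12 MEM@13 WB@14
I5 add r5 <- r4,r1: IF@9 ID@12 stall=0 (-) EX@13 MEM@14 WB@15

Answer: 5 8 9 11 14 15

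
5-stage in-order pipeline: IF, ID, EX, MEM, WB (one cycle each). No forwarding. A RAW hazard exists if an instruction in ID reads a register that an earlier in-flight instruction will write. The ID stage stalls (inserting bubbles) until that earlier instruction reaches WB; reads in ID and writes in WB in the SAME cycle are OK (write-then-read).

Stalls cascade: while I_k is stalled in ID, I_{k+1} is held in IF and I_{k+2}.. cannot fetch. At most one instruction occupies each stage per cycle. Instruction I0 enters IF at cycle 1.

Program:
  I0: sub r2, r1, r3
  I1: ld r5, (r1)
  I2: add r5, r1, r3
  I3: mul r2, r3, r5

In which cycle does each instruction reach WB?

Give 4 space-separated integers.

I0 sub r2 <- r1,r3: IF@1 ID@2 stall=0 (-) EX@3 MEM@4 WB@5
I1 ld r5 <- r1: IF@2 ID@3 stall=0 (-) EX@4 MEM@5 WB@6
I2 add r5 <- r1,r3: IF@3 ID@4 stall=0 (-) EX@5 MEM@6 WB@7
I3 mul r2 <- r3,r5: IF@4 ID@5 stall=2 (RAW on I2.r5 (WB@7)) EX@8 MEM@9 WB@10

Answer: 5 6 7 10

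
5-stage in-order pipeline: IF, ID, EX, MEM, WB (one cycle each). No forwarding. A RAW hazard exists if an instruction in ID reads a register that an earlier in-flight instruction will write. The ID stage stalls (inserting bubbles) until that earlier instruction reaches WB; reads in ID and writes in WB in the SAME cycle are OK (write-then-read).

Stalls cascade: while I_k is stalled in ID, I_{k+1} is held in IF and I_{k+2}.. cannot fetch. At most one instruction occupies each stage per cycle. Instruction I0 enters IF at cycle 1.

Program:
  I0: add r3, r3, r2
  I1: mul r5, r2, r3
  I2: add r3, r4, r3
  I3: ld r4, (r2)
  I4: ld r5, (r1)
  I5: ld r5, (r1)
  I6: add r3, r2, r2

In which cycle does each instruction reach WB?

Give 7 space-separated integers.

I0 add r3 <- r3,r2: IF@1 ID@2 stall=0 (-) EX@3 MEM@4 WB@5
I1 mul r5 <- r2,r3: IF@2 ID@3 stall=2 (RAW on I0.r3 (WB@5)) EX@6 MEM@7 WB@8
I2 add r3 <- r4,r3: IF@3 ID@6 stall=0 (-) EX@7 MEM@8 WB@9
I3 ld r4 <- r2: IF@6 ID@7 stall=0 (-) EX@8 MEM@9 WB@10
I4 ld r5 <- r1: IF@7 ID@8 stall=0 (-) EX@9 MEM@10 WB@11
I5 ld r5 <- r1: IF@8 ID@9 stall=0 (-) EX@10 MEM@11 WB@12
I6 add r3 <- r2,r2: IF@9 ID@10 stall=0 (-) EX@11 MEM@12 WB@13

Answer: 5 8 9 10 11 12 13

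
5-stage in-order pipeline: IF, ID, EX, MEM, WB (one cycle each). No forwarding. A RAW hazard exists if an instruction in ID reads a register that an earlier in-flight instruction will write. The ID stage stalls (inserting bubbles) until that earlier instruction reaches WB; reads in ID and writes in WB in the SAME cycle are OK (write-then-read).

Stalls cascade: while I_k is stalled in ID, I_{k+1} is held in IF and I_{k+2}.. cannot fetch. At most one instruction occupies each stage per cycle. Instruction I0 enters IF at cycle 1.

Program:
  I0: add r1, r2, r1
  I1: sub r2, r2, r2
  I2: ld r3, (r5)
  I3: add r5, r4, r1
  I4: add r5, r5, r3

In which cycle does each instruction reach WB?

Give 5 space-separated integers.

I0 add r1 <- r2,r1: IF@1 ID@2 stall=0 (-) EX@3 MEM@4 WB@5
I1 sub r2 <- r2,r2: IF@2 ID@3 stall=0 (-) EX@4 MEM@5 WB@6
I2 ld r3 <- r5: IF@3 ID@4 stall=0 (-) EX@5 MEM@6 WB@7
I3 add r5 <- r4,r1: IF@4 ID@5 stall=0 (-) EX@6 MEM@7 WB@8
I4 add r5 <- r5,r3: IF@5 ID@6 stall=2 (RAW on I3.r5 (WB@8)) EX@9 MEM@10 WB@11

Answer: 5 6 7 8 11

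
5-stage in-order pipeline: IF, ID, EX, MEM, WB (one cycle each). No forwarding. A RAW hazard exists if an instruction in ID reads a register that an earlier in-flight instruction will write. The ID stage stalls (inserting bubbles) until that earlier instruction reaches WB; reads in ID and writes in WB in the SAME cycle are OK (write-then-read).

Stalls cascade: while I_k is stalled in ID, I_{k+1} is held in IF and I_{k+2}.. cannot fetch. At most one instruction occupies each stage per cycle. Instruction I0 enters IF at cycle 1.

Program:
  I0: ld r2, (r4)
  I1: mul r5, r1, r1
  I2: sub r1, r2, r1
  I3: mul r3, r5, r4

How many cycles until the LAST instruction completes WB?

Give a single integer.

Answer: 9

Derivation:
I0 ld r2 <- r4: IF@1 ID@2 stall=0 (-) EX@3 MEM@4 WB@5
I1 mul r5 <- r1,r1: IF@2 ID@3 stall=0 (-) EX@4 MEM@5 WB@6
I2 sub r1 <- r2,r1: IF@3 ID@4 stall=1 (RAW on I0.r2 (WB@5)) EX@6 MEM@7 WB@8
I3 mul r3 <- r5,r4: IF@4 ID@6 stall=0 (-) EX@7 MEM@8 WB@9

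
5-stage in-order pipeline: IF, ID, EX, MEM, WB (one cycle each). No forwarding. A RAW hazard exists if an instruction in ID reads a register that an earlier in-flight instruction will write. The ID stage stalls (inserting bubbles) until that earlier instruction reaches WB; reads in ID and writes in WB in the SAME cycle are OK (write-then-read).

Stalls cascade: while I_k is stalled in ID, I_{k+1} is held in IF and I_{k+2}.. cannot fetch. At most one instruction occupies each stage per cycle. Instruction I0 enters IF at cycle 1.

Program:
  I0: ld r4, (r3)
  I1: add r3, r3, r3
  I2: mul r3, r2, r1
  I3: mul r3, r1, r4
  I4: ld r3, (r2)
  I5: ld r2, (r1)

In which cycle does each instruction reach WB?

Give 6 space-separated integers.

Answer: 5 6 7 8 9 10

Derivation:
I0 ld r4 <- r3: IF@1 ID@2 stall=0 (-) EX@3 MEM@4 WB@5
I1 add r3 <- r3,r3: IF@2 ID@3 stall=0 (-) EX@4 MEM@5 WB@6
I2 mul r3 <- r2,r1: IF@3 ID@4 stall=0 (-) EX@5 MEM@6 WB@7
I3 mul r3 <- r1,r4: IF@4 ID@5 stall=0 (-) EX@6 MEM@7 WB@8
I4 ld r3 <- r2: IF@5 ID@6 stall=0 (-) EX@7 MEM@8 WB@9
I5 ld r2 <- r1: IF@6 ID@7 stall=0 (-) EX@8 MEM@9 WB@10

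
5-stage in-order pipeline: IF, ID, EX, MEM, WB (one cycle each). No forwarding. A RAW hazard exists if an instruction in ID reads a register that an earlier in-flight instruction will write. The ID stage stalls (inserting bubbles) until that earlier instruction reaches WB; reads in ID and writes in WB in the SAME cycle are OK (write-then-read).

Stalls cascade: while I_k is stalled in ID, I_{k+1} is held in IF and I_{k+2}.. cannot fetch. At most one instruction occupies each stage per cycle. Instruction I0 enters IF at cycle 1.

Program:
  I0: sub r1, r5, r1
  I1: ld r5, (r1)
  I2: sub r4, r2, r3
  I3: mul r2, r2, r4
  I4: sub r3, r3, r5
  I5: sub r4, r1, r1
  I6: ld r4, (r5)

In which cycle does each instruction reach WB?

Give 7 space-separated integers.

Answer: 5 8 9 12 13 14 15

Derivation:
I0 sub r1 <- r5,r1: IF@1 ID@2 stall=0 (-) EX@3 MEM@4 WB@5
I1 ld r5 <- r1: IF@2 ID@3 stall=2 (RAW on I0.r1 (WB@5)) EX@6 MEM@7 WB@8
I2 sub r4 <- r2,r3: IF@3 ID@6 stall=0 (-) EX@7 MEM@8 WB@9
I3 mul r2 <- r2,r4: IF@6 ID@7 stall=2 (RAW on I2.r4 (WB@9)) EX@10 MEM@11 WB@12
I4 sub r3 <- r3,r5: IF@7 ID@10 stall=0 (-) EX@11 MEM@12 WB@13
I5 sub r4 <- r1,r1: IF@10 ID@11 stall=0 (-) EX@12 MEM@13 WB@14
I6 ld r4 <- r5: IF@11 ID@12 stall=0 (-) EX@13 MEM@14 WB@15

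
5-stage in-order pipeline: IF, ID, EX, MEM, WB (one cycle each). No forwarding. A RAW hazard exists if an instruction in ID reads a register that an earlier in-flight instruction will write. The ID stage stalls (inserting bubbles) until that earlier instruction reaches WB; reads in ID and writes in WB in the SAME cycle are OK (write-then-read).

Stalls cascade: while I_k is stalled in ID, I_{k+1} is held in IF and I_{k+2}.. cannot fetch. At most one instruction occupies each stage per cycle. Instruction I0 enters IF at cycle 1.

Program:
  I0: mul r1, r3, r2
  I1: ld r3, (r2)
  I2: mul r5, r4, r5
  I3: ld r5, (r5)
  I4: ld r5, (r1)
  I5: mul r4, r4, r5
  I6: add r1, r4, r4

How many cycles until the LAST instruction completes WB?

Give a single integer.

Answer: 17

Derivation:
I0 mul r1 <- r3,r2: IF@1 ID@2 stall=0 (-) EX@3 MEM@4 WB@5
I1 ld r3 <- r2: IF@2 ID@3 stall=0 (-) EX@4 MEM@5 WB@6
I2 mul r5 <- r4,r5: IF@3 ID@4 stall=0 (-) EX@5 MEM@6 WB@7
I3 ld r5 <- r5: IF@4 ID@5 stall=2 (RAW on I2.r5 (WB@7)) EX@8 MEM@9 WB@10
I4 ld r5 <- r1: IF@5 ID@8 stall=0 (-) EX@9 MEM@10 WB@11
I5 mul r4 <- r4,r5: IF@8 ID@9 stall=2 (RAW on I4.r5 (WB@11)) EX@12 MEM@13 WB@14
I6 add r1 <- r4,r4: IF@9 ID@12 stall=2 (RAW on I5.r4 (WB@14)) EX@15 MEM@16 WB@17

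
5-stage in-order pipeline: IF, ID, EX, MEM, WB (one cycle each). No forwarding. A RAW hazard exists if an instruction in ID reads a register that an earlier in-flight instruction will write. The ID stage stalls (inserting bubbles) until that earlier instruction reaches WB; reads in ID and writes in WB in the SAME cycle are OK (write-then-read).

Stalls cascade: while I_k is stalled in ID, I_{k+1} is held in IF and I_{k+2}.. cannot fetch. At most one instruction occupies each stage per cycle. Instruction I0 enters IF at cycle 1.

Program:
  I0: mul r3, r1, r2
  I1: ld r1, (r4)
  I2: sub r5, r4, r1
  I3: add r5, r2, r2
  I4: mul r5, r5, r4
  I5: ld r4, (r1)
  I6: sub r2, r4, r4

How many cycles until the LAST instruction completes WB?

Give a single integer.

I0 mul r3 <- r1,r2: IF@1 ID@2 stall=0 (-) EX@3 MEM@4 WB@5
I1 ld r1 <- r4: IF@2 ID@3 stall=0 (-) EX@4 MEM@5 WB@6
I2 sub r5 <- r4,r1: IF@3 ID@4 stall=2 (RAW on I1.r1 (WB@6)) EX@7 MEM@8 WB@9
I3 add r5 <- r2,r2: IF@4 ID@7 stall=0 (-) EX@8 MEM@9 WB@10
I4 mul r5 <- r5,r4: IF@7 ID@8 stall=2 (RAW on I3.r5 (WB@10)) EX@11 MEM@12 WB@13
I5 ld r4 <- r1: IF@8 ID@11 stall=0 (-) EX@12 MEM@13 WB@14
I6 sub r2 <- r4,r4: IF@11 ID@12 stall=2 (RAW on I5.r4 (WB@14)) EX@15 MEM@16 WB@17

Answer: 17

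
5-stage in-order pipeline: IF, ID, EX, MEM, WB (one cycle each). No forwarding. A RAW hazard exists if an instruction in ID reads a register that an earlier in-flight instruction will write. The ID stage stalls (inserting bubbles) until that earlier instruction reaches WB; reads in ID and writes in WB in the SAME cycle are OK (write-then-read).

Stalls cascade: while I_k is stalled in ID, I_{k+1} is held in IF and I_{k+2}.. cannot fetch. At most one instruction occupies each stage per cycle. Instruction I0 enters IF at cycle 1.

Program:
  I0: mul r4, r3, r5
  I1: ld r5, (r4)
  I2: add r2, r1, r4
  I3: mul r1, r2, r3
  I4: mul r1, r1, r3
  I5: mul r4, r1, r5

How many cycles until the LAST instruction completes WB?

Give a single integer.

I0 mul r4 <- r3,r5: IF@1 ID@2 stall=0 (-) EX@3 MEM@4 WB@5
I1 ld r5 <- r4: IF@2 ID@3 stall=2 (RAW on I0.r4 (WB@5)) EX@6 MEM@7 WB@8
I2 add r2 <- r1,r4: IF@3 ID@6 stall=0 (-) EX@7 MEM@8 WB@9
I3 mul r1 <- r2,r3: IF@6 ID@7 stall=2 (RAW on I2.r2 (WB@9)) EX@10 MEM@11 WB@12
I4 mul r1 <- r1,r3: IF@7 ID@10 stall=2 (RAW on I3.r1 (WB@12)) EX@13 MEM@14 WB@15
I5 mul r4 <- r1,r5: IF@10 ID@13 stall=2 (RAW on I4.r1 (WB@15)) EX@16 MEM@17 WB@18

Answer: 18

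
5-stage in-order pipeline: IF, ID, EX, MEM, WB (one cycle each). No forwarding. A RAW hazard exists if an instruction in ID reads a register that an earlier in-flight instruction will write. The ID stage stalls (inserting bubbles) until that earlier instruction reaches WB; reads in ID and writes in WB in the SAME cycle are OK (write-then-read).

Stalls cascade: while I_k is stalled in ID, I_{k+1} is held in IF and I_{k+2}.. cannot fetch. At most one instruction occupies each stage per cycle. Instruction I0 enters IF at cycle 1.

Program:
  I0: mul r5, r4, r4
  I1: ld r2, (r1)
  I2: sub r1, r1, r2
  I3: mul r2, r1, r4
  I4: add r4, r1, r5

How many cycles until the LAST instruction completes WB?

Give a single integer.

Answer: 13

Derivation:
I0 mul r5 <- r4,r4: IF@1 ID@2 stall=0 (-) EX@3 MEM@4 WB@5
I1 ld r2 <- r1: IF@2 ID@3 stall=0 (-) EX@4 MEM@5 WB@6
I2 sub r1 <- r1,r2: IF@3 ID@4 stall=2 (RAW on I1.r2 (WB@6)) EX@7 MEM@8 WB@9
I3 mul r2 <- r1,r4: IF@4 ID@7 stall=2 (RAW on I2.r1 (WB@9)) EX@10 MEM@11 WB@12
I4 add r4 <- r1,r5: IF@7 ID@10 stall=0 (-) EX@11 MEM@12 WB@13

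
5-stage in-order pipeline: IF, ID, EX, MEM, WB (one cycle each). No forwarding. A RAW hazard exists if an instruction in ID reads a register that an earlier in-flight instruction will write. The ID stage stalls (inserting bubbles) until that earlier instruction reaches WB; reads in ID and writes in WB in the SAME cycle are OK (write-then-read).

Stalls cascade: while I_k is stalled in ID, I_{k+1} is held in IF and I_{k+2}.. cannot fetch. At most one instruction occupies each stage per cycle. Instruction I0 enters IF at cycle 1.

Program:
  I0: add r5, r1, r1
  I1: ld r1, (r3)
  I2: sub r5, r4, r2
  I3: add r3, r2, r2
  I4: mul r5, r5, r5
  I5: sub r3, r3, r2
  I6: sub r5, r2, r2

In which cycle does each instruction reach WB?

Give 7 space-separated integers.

I0 add r5 <- r1,r1: IF@1 ID@2 stall=0 (-) EX@3 MEM@4 WB@5
I1 ld r1 <- r3: IF@2 ID@3 stall=0 (-) EX@4 MEM@5 WB@6
I2 sub r5 <- r4,r2: IF@3 ID@4 stall=0 (-) EX@5 MEM@6 WB@7
I3 add r3 <- r2,r2: IF@4 ID@5 stall=0 (-) EX@6 MEM@7 WB@8
I4 mul r5 <- r5,r5: IF@5 ID@6 stall=1 (RAW on I2.r5 (WB@7)) EX@8 MEM@9 WB@10
I5 sub r3 <- r3,r2: IF@6 ID@8 stall=0 (-) EX@9 MEM@10 WB@11
I6 sub r5 <- r2,r2: IF@8 ID@9 stall=0 (-) EX@10 MEM@11 WB@12

Answer: 5 6 7 8 10 11 12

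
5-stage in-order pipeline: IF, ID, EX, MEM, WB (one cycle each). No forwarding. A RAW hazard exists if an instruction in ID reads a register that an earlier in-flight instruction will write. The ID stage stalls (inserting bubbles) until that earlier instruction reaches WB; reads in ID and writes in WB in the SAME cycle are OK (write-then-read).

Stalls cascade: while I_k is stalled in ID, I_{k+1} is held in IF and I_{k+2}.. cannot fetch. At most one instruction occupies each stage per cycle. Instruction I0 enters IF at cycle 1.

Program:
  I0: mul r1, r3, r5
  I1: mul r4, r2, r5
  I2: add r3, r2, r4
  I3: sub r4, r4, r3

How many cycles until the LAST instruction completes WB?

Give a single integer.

I0 mul r1 <- r3,r5: IF@1 ID@2 stall=0 (-) EX@3 MEM@4 WB@5
I1 mul r4 <- r2,r5: IF@2 ID@3 stall=0 (-) EX@4 MEM@5 WB@6
I2 add r3 <- r2,r4: IF@3 ID@4 stall=2 (RAW on I1.r4 (WB@6)) EX@7 MEM@8 WB@9
I3 sub r4 <- r4,r3: IF@4 ID@7 stall=2 (RAW on I2.r3 (WB@9)) EX@10 MEM@11 WB@12

Answer: 12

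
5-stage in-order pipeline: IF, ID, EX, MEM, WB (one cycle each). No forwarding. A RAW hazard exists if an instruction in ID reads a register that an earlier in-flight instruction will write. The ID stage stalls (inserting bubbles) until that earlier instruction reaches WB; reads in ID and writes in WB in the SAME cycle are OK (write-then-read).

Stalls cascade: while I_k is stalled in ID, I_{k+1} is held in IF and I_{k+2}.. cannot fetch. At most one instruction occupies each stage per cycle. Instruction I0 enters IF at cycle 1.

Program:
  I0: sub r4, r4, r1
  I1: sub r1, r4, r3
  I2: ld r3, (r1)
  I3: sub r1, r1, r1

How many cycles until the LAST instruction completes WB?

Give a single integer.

I0 sub r4 <- r4,r1: IF@1 ID@2 stall=0 (-) EX@3 MEM@4 WB@5
I1 sub r1 <- r4,r3: IF@2 ID@3 stall=2 (RAW on I0.r4 (WB@5)) EX@6 MEM@7 WB@8
I2 ld r3 <- r1: IF@3 ID@6 stall=2 (RAW on I1.r1 (WB@8)) EX@9 MEM@10 WB@11
I3 sub r1 <- r1,r1: IF@6 ID@9 stall=0 (-) EX@10 MEM@11 WB@12

Answer: 12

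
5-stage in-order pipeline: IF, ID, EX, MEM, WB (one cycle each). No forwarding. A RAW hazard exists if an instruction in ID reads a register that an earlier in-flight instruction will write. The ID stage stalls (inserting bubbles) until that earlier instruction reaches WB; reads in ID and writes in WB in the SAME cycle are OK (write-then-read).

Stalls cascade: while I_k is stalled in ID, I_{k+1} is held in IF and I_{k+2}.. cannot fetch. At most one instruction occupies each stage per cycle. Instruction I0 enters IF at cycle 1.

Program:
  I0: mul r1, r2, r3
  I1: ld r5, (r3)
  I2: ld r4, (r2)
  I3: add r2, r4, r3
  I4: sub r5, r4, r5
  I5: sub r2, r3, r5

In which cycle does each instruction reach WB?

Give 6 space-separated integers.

Answer: 5 6 7 10 11 14

Derivation:
I0 mul r1 <- r2,r3: IF@1 ID@2 stall=0 (-) EX@3 MEM@4 WB@5
I1 ld r5 <- r3: IF@2 ID@3 stall=0 (-) EX@4 MEM@5 WB@6
I2 ld r4 <- r2: IF@3 ID@4 stall=0 (-) EX@5 MEM@6 WB@7
I3 add r2 <- r4,r3: IF@4 ID@5 stall=2 (RAW on I2.r4 (WB@7)) EX@8 MEM@9 WB@10
I4 sub r5 <- r4,r5: IF@5 ID@8 stall=0 (-) EX@9 MEM@10 WB@11
I5 sub r2 <- r3,r5: IF@8 ID@9 stall=2 (RAW on I4.r5 (WB@11)) EX@12 MEM@13 WB@14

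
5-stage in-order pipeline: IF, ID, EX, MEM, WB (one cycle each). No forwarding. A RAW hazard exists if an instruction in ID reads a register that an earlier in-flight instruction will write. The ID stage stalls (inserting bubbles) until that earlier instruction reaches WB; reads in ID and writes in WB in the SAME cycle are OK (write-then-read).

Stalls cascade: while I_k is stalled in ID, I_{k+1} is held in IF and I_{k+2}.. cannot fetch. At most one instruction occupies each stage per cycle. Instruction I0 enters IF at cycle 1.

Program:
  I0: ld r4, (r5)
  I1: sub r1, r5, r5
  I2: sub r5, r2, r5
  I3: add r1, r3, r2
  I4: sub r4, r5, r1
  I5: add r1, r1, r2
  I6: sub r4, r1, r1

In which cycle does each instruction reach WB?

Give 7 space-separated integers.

I0 ld r4 <- r5: IF@1 ID@2 stall=0 (-) EX@3 MEM@4 WB@5
I1 sub r1 <- r5,r5: IF@2 ID@3 stall=0 (-) EX@4 MEM@5 WB@6
I2 sub r5 <- r2,r5: IF@3 ID@4 stall=0 (-) EX@5 MEM@6 WB@7
I3 add r1 <- r3,r2: IF@4 ID@5 stall=0 (-) EX@6 MEM@7 WB@8
I4 sub r4 <- r5,r1: IF@5 ID@6 stall=2 (RAW on I3.r1 (WB@8)) EX@9 MEM@10 WB@11
I5 add r1 <- r1,r2: IF@6 ID@9 stall=0 (-) EX@10 MEM@11 WB@12
I6 sub r4 <- r1,r1: IF@9 ID@10 stall=2 (RAW on I5.r1 (WB@12)) EX@13 MEM@14 WB@15

Answer: 5 6 7 8 11 12 15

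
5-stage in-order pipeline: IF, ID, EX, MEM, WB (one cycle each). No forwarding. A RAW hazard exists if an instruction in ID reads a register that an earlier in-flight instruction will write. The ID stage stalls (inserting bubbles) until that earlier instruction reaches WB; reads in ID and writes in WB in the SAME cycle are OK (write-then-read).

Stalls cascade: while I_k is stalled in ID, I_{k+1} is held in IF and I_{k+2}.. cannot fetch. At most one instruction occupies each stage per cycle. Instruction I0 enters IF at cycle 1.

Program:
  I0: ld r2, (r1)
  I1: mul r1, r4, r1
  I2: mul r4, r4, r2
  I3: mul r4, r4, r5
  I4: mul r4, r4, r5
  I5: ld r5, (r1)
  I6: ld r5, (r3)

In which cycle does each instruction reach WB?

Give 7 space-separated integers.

Answer: 5 6 8 11 14 15 16

Derivation:
I0 ld r2 <- r1: IF@1 ID@2 stall=0 (-) EX@3 MEM@4 WB@5
I1 mul r1 <- r4,r1: IF@2 ID@3 stall=0 (-) EX@4 MEM@5 WB@6
I2 mul r4 <- r4,r2: IF@3 ID@4 stall=1 (RAW on I0.r2 (WB@5)) EX@6 MEM@7 WB@8
I3 mul r4 <- r4,r5: IF@4 ID@6 stall=2 (RAW on I2.r4 (WB@8)) EX@9 MEM@10 WB@11
I4 mul r4 <- r4,r5: IF@6 ID@9 stall=2 (RAW on I3.r4 (WB@11)) EX@12 MEM@13 WB@14
I5 ld r5 <- r1: IF@9 ID@12 stall=0 (-) EX@13 MEM@14 WB@15
I6 ld r5 <- r3: IF@12 ID@13 stall=0 (-) EX@14 MEM@15 WB@16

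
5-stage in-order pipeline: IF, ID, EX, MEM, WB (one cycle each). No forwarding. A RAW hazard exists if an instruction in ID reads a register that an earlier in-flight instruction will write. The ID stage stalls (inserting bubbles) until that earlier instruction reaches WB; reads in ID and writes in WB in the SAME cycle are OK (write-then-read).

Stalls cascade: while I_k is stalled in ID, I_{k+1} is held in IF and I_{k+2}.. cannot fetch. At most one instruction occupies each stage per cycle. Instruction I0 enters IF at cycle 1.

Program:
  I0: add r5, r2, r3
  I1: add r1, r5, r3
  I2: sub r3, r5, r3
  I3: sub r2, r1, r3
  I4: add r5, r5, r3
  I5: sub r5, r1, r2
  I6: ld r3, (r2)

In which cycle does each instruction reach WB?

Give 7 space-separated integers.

Answer: 5 8 9 12 13 15 16

Derivation:
I0 add r5 <- r2,r3: IF@1 ID@2 stall=0 (-) EX@3 MEM@4 WB@5
I1 add r1 <- r5,r3: IF@2 ID@3 stall=2 (RAW on I0.r5 (WB@5)) EX@6 MEM@7 WB@8
I2 sub r3 <- r5,r3: IF@3 ID@6 stall=0 (-) EX@7 MEM@8 WB@9
I3 sub r2 <- r1,r3: IF@6 ID@7 stall=2 (RAW on I2.r3 (WB@9)) EX@10 MEM@11 WB@12
I4 add r5 <- r5,r3: IF@7 ID@10 stall=0 (-) EX@11 MEM@12 WB@13
I5 sub r5 <- r1,r2: IF@10 ID@11 stall=1 (RAW on I3.r2 (WB@12)) EX@13 MEM@14 WB@15
I6 ld r3 <- r2: IF@11 ID@13 stall=0 (-) EX@14 MEM@15 WB@16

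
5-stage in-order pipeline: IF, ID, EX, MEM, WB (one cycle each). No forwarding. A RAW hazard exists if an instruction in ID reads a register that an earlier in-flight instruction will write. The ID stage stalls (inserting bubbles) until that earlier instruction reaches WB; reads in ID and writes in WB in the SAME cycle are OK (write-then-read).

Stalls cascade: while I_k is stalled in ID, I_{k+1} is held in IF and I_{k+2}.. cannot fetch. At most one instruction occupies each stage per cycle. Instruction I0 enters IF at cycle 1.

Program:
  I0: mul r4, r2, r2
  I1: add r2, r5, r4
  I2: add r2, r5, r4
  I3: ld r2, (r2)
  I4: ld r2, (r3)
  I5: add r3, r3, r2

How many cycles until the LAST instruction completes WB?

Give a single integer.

I0 mul r4 <- r2,r2: IF@1 ID@2 stall=0 (-) EX@3 MEM@4 WB@5
I1 add r2 <- r5,r4: IF@2 ID@3 stall=2 (RAW on I0.r4 (WB@5)) EX@6 MEM@7 WB@8
I2 add r2 <- r5,r4: IF@3 ID@6 stall=0 (-) EX@7 MEM@8 WB@9
I3 ld r2 <- r2: IF@6 ID@7 stall=2 (RAW on I2.r2 (WB@9)) EX@10 MEM@11 WB@12
I4 ld r2 <- r3: IF@7 ID@10 stall=0 (-) EX@11 MEM@12 WB@13
I5 add r3 <- r3,r2: IF@10 ID@11 stall=2 (RAW on I4.r2 (WB@13)) EX@14 MEM@15 WB@16

Answer: 16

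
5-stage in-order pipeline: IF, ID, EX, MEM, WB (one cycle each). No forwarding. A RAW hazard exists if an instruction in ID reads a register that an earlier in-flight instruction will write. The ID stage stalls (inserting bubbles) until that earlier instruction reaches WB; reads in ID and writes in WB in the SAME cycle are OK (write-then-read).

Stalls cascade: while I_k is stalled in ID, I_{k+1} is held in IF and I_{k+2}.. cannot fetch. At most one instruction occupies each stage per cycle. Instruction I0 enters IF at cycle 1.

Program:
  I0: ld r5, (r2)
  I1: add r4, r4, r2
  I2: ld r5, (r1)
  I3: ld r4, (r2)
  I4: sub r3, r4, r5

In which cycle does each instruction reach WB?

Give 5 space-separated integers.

I0 ld r5 <- r2: IF@1 ID@2 stall=0 (-) EX@3 MEM@4 WB@5
I1 add r4 <- r4,r2: IF@2 ID@3 stall=0 (-) EX@4 MEM@5 WB@6
I2 ld r5 <- r1: IF@3 ID@4 stall=0 (-) EX@5 MEM@6 WB@7
I3 ld r4 <- r2: IF@4 ID@5 stall=0 (-) EX@6 MEM@7 WB@8
I4 sub r3 <- r4,r5: IF@5 ID@6 stall=2 (RAW on I3.r4 (WB@8)) EX@9 MEM@10 WB@11

Answer: 5 6 7 8 11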